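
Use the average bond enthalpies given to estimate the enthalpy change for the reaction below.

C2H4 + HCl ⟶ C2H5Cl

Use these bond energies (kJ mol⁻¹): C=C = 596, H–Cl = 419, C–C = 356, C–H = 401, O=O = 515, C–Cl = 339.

Bonds broken (reactants):
  C–H: 4 × 401 = 1604
  C=C: 1 × 596 = 596
  H–Cl: 1 × 419 = 419
  Σ(broken) = 2619 kJ
Bonds formed (products):
  C–C: 1 × 356 = 356
  C–Cl: 1 × 339 = 339
  C–H: 5 × 401 = 2005
  Σ(formed) = 2700 kJ
ΔH = Σ(broken) − Σ(formed) = 2619 − 2700 = −81 kJ

ΔH ≈ −81 kJ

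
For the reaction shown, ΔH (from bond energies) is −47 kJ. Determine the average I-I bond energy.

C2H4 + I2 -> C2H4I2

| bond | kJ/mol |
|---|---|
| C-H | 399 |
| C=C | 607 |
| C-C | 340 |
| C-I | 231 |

D(I-I) ≈ 148 kJ/mol

Let D be the I-I bond energy.
Σ(broken) = 4×399 + 1×607 + 1×D = 2203 + D
Σ(formed) = 1×340 + 4×399 + 2×231 = 2398
ΔH = Σ(broken) − Σ(formed) = (2203 + D) − (2398) = −195 + D
Setting this equal to −47 kJ gives D = 148 kJ/mol.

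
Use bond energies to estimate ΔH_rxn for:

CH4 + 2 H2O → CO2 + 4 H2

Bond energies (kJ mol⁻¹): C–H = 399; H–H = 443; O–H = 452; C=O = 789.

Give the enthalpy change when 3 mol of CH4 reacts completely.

ΔH = +162 kJ

Bonds broken (reactants):
  C–H: 4 × 399 = 1596
  O–H: 4 × 452 = 1808
  Σ(broken) = 3404 kJ
Bonds formed (products):
  C=O: 2 × 789 = 1578
  H–H: 4 × 443 = 1772
  Σ(formed) = 3350 kJ
ΔH = Σ(broken) − Σ(formed) = 3404 − 3350 = +54 kJ
For 3× the reaction as written: 3 × (+54) = +162 kJ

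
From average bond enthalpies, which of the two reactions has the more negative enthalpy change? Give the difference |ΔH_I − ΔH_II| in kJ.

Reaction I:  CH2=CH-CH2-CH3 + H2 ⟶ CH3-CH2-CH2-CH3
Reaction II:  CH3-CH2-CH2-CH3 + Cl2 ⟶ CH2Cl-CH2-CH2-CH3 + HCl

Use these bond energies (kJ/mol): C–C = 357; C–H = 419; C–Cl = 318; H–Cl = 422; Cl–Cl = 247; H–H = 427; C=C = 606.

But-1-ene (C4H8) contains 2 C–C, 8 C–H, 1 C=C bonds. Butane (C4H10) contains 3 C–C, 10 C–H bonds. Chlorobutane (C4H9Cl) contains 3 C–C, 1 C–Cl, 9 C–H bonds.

Reaction I, by 88 kJ

Reaction I:
  Bonds broken (reactants):
    C–C: 2 × 357 = 714
    C–H: 8 × 419 = 3352
    C=C: 1 × 606 = 606
    H–H: 1 × 427 = 427
    Σ(broken) = 5099 kJ
  Bonds formed (products):
    C–C: 3 × 357 = 1071
    C–H: 10 × 419 = 4190
    Σ(formed) = 5261 kJ
  ΔH_I = 5099 − 5261 = −162 kJ
Reaction II:
  Bonds broken (reactants):
    C–C: 3 × 357 = 1071
    C–H: 10 × 419 = 4190
    Cl–Cl: 1 × 247 = 247
    Σ(broken) = 5508 kJ
  Bonds formed (products):
    C–C: 3 × 357 = 1071
    C–Cl: 1 × 318 = 318
    C–H: 9 × 419 = 3771
    H–Cl: 1 × 422 = 422
    Σ(formed) = 5582 kJ
  ΔH_II = 5508 − 5582 = −74 kJ
ΔH_I − ΔH_II = −88 kJ, so reaction I has the more negative ΔH; |ΔH_I − ΔH_II| = 88 kJ.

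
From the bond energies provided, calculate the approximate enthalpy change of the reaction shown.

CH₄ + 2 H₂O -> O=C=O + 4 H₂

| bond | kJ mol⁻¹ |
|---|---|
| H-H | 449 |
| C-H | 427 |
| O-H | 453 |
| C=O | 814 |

ΔH ≈ +96 kJ

Bonds broken (reactants):
  C-H: 4 × 427 = 1708
  O-H: 4 × 453 = 1812
  Σ(broken) = 3520 kJ
Bonds formed (products):
  C=O: 2 × 814 = 1628
  H-H: 4 × 449 = 1796
  Σ(formed) = 3424 kJ
ΔH = Σ(broken) − Σ(formed) = 3520 − 3424 = +96 kJ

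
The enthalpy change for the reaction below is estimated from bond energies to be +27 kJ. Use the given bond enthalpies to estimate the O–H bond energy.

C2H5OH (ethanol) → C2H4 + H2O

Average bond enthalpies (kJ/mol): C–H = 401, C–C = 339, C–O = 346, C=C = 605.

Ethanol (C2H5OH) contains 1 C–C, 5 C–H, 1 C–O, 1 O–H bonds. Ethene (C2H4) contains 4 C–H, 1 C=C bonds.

D(O–H) ≈ 454 kJ/mol

Let D be the O–H bond energy.
Σ(broken) = 1×339 + 5×401 + 1×346 + 1×D = 2690 + D
Σ(formed) = 4×401 + 1×605 + 2×D = 2209 + 2D
ΔH = Σ(broken) − Σ(formed) = (2690 + D) − (2209 + 2D) = +481 − D
Setting this equal to +27 kJ gives D = 454 kJ/mol.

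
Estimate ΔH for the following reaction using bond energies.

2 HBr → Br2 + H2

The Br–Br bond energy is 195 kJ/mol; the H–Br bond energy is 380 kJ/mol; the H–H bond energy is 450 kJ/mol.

Bonds broken (reactants):
  H–Br: 2 × 380 = 760
  Σ(broken) = 760 kJ
Bonds formed (products):
  Br–Br: 1 × 195 = 195
  H–H: 1 × 450 = 450
  Σ(formed) = 645 kJ
ΔH = Σ(broken) − Σ(formed) = 760 − 645 = +115 kJ

ΔH ≈ +115 kJ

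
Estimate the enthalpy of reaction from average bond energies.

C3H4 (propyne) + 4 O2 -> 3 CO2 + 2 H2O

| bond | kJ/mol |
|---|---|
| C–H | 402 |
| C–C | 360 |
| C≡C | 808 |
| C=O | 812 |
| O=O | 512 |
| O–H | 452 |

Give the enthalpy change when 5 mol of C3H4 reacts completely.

Bonds broken (reactants):
  C≡C: 1 × 808 = 808
  C–C: 1 × 360 = 360
  C–H: 4 × 402 = 1608
  O=O: 4 × 512 = 2048
  Σ(broken) = 4824 kJ
Bonds formed (products):
  C=O: 6 × 812 = 4872
  O–H: 4 × 452 = 1808
  Σ(formed) = 6680 kJ
ΔH = Σ(broken) − Σ(formed) = 4824 − 6680 = −1856 kJ
For 5× the reaction as written: 5 × (−1856) = −9280 kJ

ΔH = −9280 kJ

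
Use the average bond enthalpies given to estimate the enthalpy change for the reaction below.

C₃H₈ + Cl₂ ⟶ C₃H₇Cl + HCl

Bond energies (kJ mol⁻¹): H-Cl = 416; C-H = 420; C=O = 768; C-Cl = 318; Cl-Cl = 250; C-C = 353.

Bonds broken (reactants):
  C-C: 2 × 353 = 706
  C-H: 8 × 420 = 3360
  Cl-Cl: 1 × 250 = 250
  Σ(broken) = 4316 kJ
Bonds formed (products):
  C-C: 2 × 353 = 706
  C-Cl: 1 × 318 = 318
  C-H: 7 × 420 = 2940
  H-Cl: 1 × 416 = 416
  Σ(formed) = 4380 kJ
ΔH = Σ(broken) − Σ(formed) = 4316 − 4380 = −64 kJ

ΔH ≈ −64 kJ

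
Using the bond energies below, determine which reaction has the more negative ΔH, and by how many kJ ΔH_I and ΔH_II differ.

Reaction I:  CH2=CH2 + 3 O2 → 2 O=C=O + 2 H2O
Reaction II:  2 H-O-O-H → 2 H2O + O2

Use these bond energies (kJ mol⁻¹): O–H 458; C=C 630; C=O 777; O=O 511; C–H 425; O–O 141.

Reaction I:
  Bonds broken (reactants):
    C–H: 4 × 425 = 1700
    C=C: 1 × 630 = 630
    O=O: 3 × 511 = 1533
    Σ(broken) = 3863 kJ
  Bonds formed (products):
    C=O: 4 × 777 = 3108
    O–H: 4 × 458 = 1832
    Σ(formed) = 4940 kJ
  ΔH_I = 3863 − 4940 = −1077 kJ
Reaction II:
  Bonds broken (reactants):
    O–H: 4 × 458 = 1832
    O–O: 2 × 141 = 282
    Σ(broken) = 2114 kJ
  Bonds formed (products):
    O–H: 4 × 458 = 1832
    O=O: 1 × 511 = 511
    Σ(formed) = 2343 kJ
  ΔH_II = 2114 − 2343 = −229 kJ
ΔH_I − ΔH_II = −848 kJ, so reaction I has the more negative ΔH; |ΔH_I − ΔH_II| = 848 kJ.

Reaction I, by 848 kJ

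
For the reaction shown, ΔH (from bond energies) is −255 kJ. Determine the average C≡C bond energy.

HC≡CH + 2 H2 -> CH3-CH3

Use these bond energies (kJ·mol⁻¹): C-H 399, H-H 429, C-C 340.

Let D be the C≡C bond energy.
Σ(broken) = 1×D + 2×399 + 2×429 = 1656 + D
Σ(formed) = 1×340 + 6×399 = 2734
ΔH = Σ(broken) − Σ(formed) = (1656 + D) − (2734) = −1078 + D
Setting this equal to −255 kJ gives D = 823 kJ/mol.

D(C≡C) ≈ 823 kJ/mol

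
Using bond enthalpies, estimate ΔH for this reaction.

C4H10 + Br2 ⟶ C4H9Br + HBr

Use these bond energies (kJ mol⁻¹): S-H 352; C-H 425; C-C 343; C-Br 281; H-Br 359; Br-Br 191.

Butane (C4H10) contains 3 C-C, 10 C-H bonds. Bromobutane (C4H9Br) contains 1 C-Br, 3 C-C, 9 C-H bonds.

ΔH ≈ −24 kJ

Bonds broken (reactants):
  Br-Br: 1 × 191 = 191
  C-C: 3 × 343 = 1029
  C-H: 10 × 425 = 4250
  Σ(broken) = 5470 kJ
Bonds formed (products):
  C-Br: 1 × 281 = 281
  C-C: 3 × 343 = 1029
  C-H: 9 × 425 = 3825
  H-Br: 1 × 359 = 359
  Σ(formed) = 5494 kJ
ΔH = Σ(broken) − Σ(formed) = 5470 − 5494 = −24 kJ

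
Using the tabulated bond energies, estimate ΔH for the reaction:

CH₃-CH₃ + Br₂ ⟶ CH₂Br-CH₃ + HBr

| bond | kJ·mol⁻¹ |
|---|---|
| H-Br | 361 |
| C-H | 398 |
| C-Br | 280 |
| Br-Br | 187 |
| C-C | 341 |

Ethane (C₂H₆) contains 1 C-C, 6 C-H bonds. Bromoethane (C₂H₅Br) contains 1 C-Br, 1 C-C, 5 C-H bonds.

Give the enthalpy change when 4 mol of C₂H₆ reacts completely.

Bonds broken (reactants):
  Br-Br: 1 × 187 = 187
  C-C: 1 × 341 = 341
  C-H: 6 × 398 = 2388
  Σ(broken) = 2916 kJ
Bonds formed (products):
  C-Br: 1 × 280 = 280
  C-C: 1 × 341 = 341
  C-H: 5 × 398 = 1990
  H-Br: 1 × 361 = 361
  Σ(formed) = 2972 kJ
ΔH = Σ(broken) − Σ(formed) = 2916 − 2972 = −56 kJ
For 4× the reaction as written: 4 × (−56) = −224 kJ

ΔH = −224 kJ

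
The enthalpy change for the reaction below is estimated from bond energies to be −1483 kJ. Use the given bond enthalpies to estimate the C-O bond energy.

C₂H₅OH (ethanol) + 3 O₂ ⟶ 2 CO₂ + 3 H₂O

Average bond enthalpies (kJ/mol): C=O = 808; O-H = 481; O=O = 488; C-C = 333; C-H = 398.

Let D be the C-O bond energy.
Σ(broken) = 1×333 + 5×398 + 1×D + 1×481 + 3×488 = 4268 + D
Σ(formed) = 4×808 + 6×481 = 6118
ΔH = Σ(broken) − Σ(formed) = (4268 + D) − (6118) = −1850 + D
Setting this equal to −1483 kJ gives D = 367 kJ/mol.

D(C-O) ≈ 367 kJ/mol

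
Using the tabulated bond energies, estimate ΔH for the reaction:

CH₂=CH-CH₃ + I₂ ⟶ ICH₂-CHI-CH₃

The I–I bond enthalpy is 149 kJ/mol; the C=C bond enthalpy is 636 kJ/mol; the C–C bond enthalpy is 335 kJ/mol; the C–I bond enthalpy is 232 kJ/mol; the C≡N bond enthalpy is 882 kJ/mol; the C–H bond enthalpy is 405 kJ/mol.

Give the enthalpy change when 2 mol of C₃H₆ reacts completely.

ΔH = −28 kJ

Bonds broken (reactants):
  C–C: 1 × 335 = 335
  C–H: 6 × 405 = 2430
  C=C: 1 × 636 = 636
  I–I: 1 × 149 = 149
  Σ(broken) = 3550 kJ
Bonds formed (products):
  C–C: 2 × 335 = 670
  C–H: 6 × 405 = 2430
  C–I: 2 × 232 = 464
  Σ(formed) = 3564 kJ
ΔH = Σ(broken) − Σ(formed) = 3550 − 3564 = −14 kJ
For 2× the reaction as written: 2 × (−14) = −28 kJ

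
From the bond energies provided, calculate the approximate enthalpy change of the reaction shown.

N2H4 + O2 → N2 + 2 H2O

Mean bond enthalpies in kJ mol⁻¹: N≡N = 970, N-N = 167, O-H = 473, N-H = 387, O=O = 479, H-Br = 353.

ΔH ≈ −668 kJ

Bonds broken (reactants):
  N-H: 4 × 387 = 1548
  N-N: 1 × 167 = 167
  O=O: 1 × 479 = 479
  Σ(broken) = 2194 kJ
Bonds formed (products):
  N≡N: 1 × 970 = 970
  O-H: 4 × 473 = 1892
  Σ(formed) = 2862 kJ
ΔH = Σ(broken) − Σ(formed) = 2194 − 2862 = −668 kJ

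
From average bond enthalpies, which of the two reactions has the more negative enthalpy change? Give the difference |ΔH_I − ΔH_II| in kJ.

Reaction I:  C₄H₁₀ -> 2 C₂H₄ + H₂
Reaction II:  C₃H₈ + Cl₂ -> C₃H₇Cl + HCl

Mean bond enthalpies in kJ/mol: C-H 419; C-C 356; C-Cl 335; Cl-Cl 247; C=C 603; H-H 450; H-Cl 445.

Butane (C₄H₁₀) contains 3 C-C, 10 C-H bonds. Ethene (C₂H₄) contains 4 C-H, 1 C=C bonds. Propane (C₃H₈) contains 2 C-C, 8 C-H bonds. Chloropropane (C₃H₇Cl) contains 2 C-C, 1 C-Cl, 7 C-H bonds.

Reaction II, by 364 kJ

Reaction I:
  Bonds broken (reactants):
    C-C: 3 × 356 = 1068
    C-H: 10 × 419 = 4190
    Σ(broken) = 5258 kJ
  Bonds formed (products):
    C-H: 8 × 419 = 3352
    C=C: 2 × 603 = 1206
    H-H: 1 × 450 = 450
    Σ(formed) = 5008 kJ
  ΔH_I = 5258 − 5008 = +250 kJ
Reaction II:
  Bonds broken (reactants):
    C-C: 2 × 356 = 712
    C-H: 8 × 419 = 3352
    Cl-Cl: 1 × 247 = 247
    Σ(broken) = 4311 kJ
  Bonds formed (products):
    C-C: 2 × 356 = 712
    C-Cl: 1 × 335 = 335
    C-H: 7 × 419 = 2933
    H-Cl: 1 × 445 = 445
    Σ(formed) = 4425 kJ
  ΔH_II = 4311 − 4425 = −114 kJ
ΔH_I − ΔH_II = +364 kJ, so reaction II has the more negative ΔH; |ΔH_I − ΔH_II| = 364 kJ.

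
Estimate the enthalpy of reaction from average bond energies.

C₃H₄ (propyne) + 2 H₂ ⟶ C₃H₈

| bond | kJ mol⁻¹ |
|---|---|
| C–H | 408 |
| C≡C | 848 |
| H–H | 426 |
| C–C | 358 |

Bonds broken (reactants):
  C≡C: 1 × 848 = 848
  C–C: 1 × 358 = 358
  C–H: 4 × 408 = 1632
  H–H: 2 × 426 = 852
  Σ(broken) = 3690 kJ
Bonds formed (products):
  C–C: 2 × 358 = 716
  C–H: 8 × 408 = 3264
  Σ(formed) = 3980 kJ
ΔH = Σ(broken) − Σ(formed) = 3690 − 3980 = −290 kJ

ΔH ≈ −290 kJ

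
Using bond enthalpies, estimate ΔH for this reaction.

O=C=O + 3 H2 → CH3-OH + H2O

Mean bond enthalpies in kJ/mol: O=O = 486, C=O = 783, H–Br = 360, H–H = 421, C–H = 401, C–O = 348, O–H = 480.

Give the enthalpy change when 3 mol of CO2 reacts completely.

Bonds broken (reactants):
  C=O: 2 × 783 = 1566
  H–H: 3 × 421 = 1263
  Σ(broken) = 2829 kJ
Bonds formed (products):
  C–H: 3 × 401 = 1203
  C–O: 1 × 348 = 348
  O–H: 3 × 480 = 1440
  Σ(formed) = 2991 kJ
ΔH = Σ(broken) − Σ(formed) = 2829 − 2991 = −162 kJ
For 3× the reaction as written: 3 × (−162) = −486 kJ

ΔH = −486 kJ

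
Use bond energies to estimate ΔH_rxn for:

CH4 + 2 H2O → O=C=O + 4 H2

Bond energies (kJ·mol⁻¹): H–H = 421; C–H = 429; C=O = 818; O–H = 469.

ΔH ≈ +272 kJ

Bonds broken (reactants):
  C–H: 4 × 429 = 1716
  O–H: 4 × 469 = 1876
  Σ(broken) = 3592 kJ
Bonds formed (products):
  C=O: 2 × 818 = 1636
  H–H: 4 × 421 = 1684
  Σ(formed) = 3320 kJ
ΔH = Σ(broken) − Σ(formed) = 3592 − 3320 = +272 kJ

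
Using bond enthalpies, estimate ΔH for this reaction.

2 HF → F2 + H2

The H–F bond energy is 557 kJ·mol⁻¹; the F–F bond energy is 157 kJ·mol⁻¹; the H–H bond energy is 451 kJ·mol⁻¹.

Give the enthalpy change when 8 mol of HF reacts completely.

ΔH = +2024 kJ

Bonds broken (reactants):
  H–F: 2 × 557 = 1114
  Σ(broken) = 1114 kJ
Bonds formed (products):
  F–F: 1 × 157 = 157
  H–H: 1 × 451 = 451
  Σ(formed) = 608 kJ
ΔH = Σ(broken) − Σ(formed) = 1114 − 608 = +506 kJ
For 4× the reaction as written: 4 × (+506) = +2024 kJ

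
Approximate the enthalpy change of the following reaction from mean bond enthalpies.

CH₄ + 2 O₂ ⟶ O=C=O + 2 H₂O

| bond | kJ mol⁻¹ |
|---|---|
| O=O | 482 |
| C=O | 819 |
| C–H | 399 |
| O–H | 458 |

Bonds broken (reactants):
  C–H: 4 × 399 = 1596
  O=O: 2 × 482 = 964
  Σ(broken) = 2560 kJ
Bonds formed (products):
  C=O: 2 × 819 = 1638
  O–H: 4 × 458 = 1832
  Σ(formed) = 3470 kJ
ΔH = Σ(broken) − Σ(formed) = 2560 − 3470 = −910 kJ

ΔH ≈ −910 kJ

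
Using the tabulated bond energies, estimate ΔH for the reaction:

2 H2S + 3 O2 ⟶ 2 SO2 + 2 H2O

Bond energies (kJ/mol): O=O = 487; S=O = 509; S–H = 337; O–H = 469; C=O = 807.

Bonds broken (reactants):
  O=O: 3 × 487 = 1461
  S–H: 4 × 337 = 1348
  Σ(broken) = 2809 kJ
Bonds formed (products):
  O–H: 4 × 469 = 1876
  S=O: 4 × 509 = 2036
  Σ(formed) = 3912 kJ
ΔH = Σ(broken) − Σ(formed) = 2809 − 3912 = −1103 kJ

ΔH ≈ −1103 kJ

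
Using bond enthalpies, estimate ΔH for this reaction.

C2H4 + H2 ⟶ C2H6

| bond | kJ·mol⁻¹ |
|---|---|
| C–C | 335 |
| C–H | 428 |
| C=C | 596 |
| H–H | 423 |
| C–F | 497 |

ΔH ≈ −172 kJ

Bonds broken (reactants):
  C–H: 4 × 428 = 1712
  C=C: 1 × 596 = 596
  H–H: 1 × 423 = 423
  Σ(broken) = 2731 kJ
Bonds formed (products):
  C–C: 1 × 335 = 335
  C–H: 6 × 428 = 2568
  Σ(formed) = 2903 kJ
ΔH = Σ(broken) − Σ(formed) = 2731 − 2903 = −172 kJ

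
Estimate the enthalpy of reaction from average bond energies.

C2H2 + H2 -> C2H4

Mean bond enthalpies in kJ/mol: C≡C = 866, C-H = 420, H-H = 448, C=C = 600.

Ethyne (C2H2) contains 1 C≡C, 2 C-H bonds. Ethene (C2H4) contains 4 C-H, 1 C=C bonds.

ΔH ≈ −126 kJ

Bonds broken (reactants):
  C≡C: 1 × 866 = 866
  C-H: 2 × 420 = 840
  H-H: 1 × 448 = 448
  Σ(broken) = 2154 kJ
Bonds formed (products):
  C-H: 4 × 420 = 1680
  C=C: 1 × 600 = 600
  Σ(formed) = 2280 kJ
ΔH = Σ(broken) − Σ(formed) = 2154 − 2280 = −126 kJ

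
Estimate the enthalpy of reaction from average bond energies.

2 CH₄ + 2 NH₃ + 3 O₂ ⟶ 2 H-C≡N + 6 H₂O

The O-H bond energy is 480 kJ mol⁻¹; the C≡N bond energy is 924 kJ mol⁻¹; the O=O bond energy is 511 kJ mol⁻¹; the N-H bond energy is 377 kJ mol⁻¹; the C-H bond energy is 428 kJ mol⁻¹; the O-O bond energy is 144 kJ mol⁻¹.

ΔH ≈ −1245 kJ

Bonds broken (reactants):
  C-H: 8 × 428 = 3424
  N-H: 6 × 377 = 2262
  O=O: 3 × 511 = 1533
  Σ(broken) = 7219 kJ
Bonds formed (products):
  C≡N: 2 × 924 = 1848
  C-H: 2 × 428 = 856
  O-H: 12 × 480 = 5760
  Σ(formed) = 8464 kJ
ΔH = Σ(broken) − Σ(formed) = 7219 − 8464 = −1245 kJ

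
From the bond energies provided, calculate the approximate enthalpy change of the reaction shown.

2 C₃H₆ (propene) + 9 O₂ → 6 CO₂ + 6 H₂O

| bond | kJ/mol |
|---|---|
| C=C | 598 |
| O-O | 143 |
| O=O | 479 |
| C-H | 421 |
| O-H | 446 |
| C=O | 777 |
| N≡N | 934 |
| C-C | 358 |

ΔH ≈ −3401 kJ

Bonds broken (reactants):
  C-C: 2 × 358 = 716
  C-H: 12 × 421 = 5052
  C=C: 2 × 598 = 1196
  O=O: 9 × 479 = 4311
  Σ(broken) = 11275 kJ
Bonds formed (products):
  C=O: 12 × 777 = 9324
  O-H: 12 × 446 = 5352
  Σ(formed) = 14676 kJ
ΔH = Σ(broken) − Σ(formed) = 11275 − 14676 = −3401 kJ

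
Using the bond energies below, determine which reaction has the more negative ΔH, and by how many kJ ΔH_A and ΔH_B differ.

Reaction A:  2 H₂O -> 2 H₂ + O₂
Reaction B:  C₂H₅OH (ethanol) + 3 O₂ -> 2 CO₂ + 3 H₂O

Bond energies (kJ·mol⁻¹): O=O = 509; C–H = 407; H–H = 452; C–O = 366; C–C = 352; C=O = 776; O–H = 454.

Reaction B, by 1497 kJ

Reaction A:
  Bonds broken (reactants):
    O–H: 4 × 454 = 1816
    Σ(broken) = 1816 kJ
  Bonds formed (products):
    H–H: 2 × 452 = 904
    O=O: 1 × 509 = 509
    Σ(formed) = 1413 kJ
  ΔH_A = 1816 − 1413 = +403 kJ
Reaction B:
  Bonds broken (reactants):
    C–C: 1 × 352 = 352
    C–H: 5 × 407 = 2035
    C–O: 1 × 366 = 366
    O–H: 1 × 454 = 454
    O=O: 3 × 509 = 1527
    Σ(broken) = 4734 kJ
  Bonds formed (products):
    C=O: 4 × 776 = 3104
    O–H: 6 × 454 = 2724
    Σ(formed) = 5828 kJ
  ΔH_B = 4734 − 5828 = −1094 kJ
ΔH_A − ΔH_B = +1497 kJ, so reaction B has the more negative ΔH; |ΔH_A − ΔH_B| = 1497 kJ.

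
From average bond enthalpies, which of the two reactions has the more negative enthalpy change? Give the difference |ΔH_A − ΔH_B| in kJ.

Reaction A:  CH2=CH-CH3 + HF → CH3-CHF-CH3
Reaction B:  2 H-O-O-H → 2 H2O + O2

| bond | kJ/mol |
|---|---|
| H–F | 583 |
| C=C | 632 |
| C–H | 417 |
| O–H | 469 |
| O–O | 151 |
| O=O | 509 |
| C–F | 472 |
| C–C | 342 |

Reaction A:
  Bonds broken (reactants):
    C–C: 1 × 342 = 342
    C–H: 6 × 417 = 2502
    C=C: 1 × 632 = 632
    H–F: 1 × 583 = 583
    Σ(broken) = 4059 kJ
  Bonds formed (products):
    C–C: 2 × 342 = 684
    C–F: 1 × 472 = 472
    C–H: 7 × 417 = 2919
    Σ(formed) = 4075 kJ
  ΔH_A = 4059 − 4075 = −16 kJ
Reaction B:
  Bonds broken (reactants):
    O–H: 4 × 469 = 1876
    O–O: 2 × 151 = 302
    Σ(broken) = 2178 kJ
  Bonds formed (products):
    O–H: 4 × 469 = 1876
    O=O: 1 × 509 = 509
    Σ(formed) = 2385 kJ
  ΔH_B = 2178 − 2385 = −207 kJ
ΔH_A − ΔH_B = +191 kJ, so reaction B has the more negative ΔH; |ΔH_A − ΔH_B| = 191 kJ.

Reaction B, by 191 kJ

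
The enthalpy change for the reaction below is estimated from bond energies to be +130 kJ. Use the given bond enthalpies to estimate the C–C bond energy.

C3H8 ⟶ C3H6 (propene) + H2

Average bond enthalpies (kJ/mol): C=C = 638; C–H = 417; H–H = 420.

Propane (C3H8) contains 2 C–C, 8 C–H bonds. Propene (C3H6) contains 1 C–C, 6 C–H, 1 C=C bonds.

D(C–C) ≈ 354 kJ/mol

Let D be the C–C bond energy.
Σ(broken) = 2×D + 8×417 = 3336 + 2D
Σ(formed) = 1×D + 6×417 + 1×638 + 1×420 = 3560 + D
ΔH = Σ(broken) − Σ(formed) = (3336 + 2D) − (3560 + D) = −224 + D
Setting this equal to +130 kJ gives D = 354 kJ/mol.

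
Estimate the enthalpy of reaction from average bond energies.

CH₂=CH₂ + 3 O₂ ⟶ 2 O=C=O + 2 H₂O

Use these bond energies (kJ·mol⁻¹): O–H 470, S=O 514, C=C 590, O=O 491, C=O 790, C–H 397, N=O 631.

Bonds broken (reactants):
  C–H: 4 × 397 = 1588
  C=C: 1 × 590 = 590
  O=O: 3 × 491 = 1473
  Σ(broken) = 3651 kJ
Bonds formed (products):
  C=O: 4 × 790 = 3160
  O–H: 4 × 470 = 1880
  Σ(formed) = 5040 kJ
ΔH = Σ(broken) − Σ(formed) = 3651 − 5040 = −1389 kJ

ΔH ≈ −1389 kJ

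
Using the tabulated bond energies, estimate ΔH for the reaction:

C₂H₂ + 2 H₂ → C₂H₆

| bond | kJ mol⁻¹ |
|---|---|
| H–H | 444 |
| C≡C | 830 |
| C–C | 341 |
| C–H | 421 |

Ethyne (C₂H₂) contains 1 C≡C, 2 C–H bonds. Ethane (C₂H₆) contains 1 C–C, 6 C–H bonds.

Bonds broken (reactants):
  C≡C: 1 × 830 = 830
  C–H: 2 × 421 = 842
  H–H: 2 × 444 = 888
  Σ(broken) = 2560 kJ
Bonds formed (products):
  C–C: 1 × 341 = 341
  C–H: 6 × 421 = 2526
  Σ(formed) = 2867 kJ
ΔH = Σ(broken) − Σ(formed) = 2560 − 2867 = −307 kJ

ΔH ≈ −307 kJ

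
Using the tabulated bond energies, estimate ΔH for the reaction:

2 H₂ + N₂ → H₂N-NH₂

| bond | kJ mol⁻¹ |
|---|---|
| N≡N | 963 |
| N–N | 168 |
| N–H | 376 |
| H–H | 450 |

ΔH ≈ +191 kJ

Bonds broken (reactants):
  H–H: 2 × 450 = 900
  N≡N: 1 × 963 = 963
  Σ(broken) = 1863 kJ
Bonds formed (products):
  N–H: 4 × 376 = 1504
  N–N: 1 × 168 = 168
  Σ(formed) = 1672 kJ
ΔH = Σ(broken) − Σ(formed) = 1863 − 1672 = +191 kJ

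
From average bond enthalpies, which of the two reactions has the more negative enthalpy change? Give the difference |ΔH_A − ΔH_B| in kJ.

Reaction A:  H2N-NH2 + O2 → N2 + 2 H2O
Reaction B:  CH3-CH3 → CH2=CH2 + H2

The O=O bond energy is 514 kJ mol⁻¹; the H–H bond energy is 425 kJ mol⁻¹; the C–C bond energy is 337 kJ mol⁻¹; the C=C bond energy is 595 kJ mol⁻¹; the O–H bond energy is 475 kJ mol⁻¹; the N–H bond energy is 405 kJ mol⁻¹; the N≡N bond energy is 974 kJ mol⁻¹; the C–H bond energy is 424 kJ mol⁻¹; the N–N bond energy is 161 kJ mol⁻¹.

Reaction A:
  Bonds broken (reactants):
    N–H: 4 × 405 = 1620
    N–N: 1 × 161 = 161
    O=O: 1 × 514 = 514
    Σ(broken) = 2295 kJ
  Bonds formed (products):
    N≡N: 1 × 974 = 974
    O–H: 4 × 475 = 1900
    Σ(formed) = 2874 kJ
  ΔH_A = 2295 − 2874 = −579 kJ
Reaction B:
  Bonds broken (reactants):
    C–C: 1 × 337 = 337
    C–H: 6 × 424 = 2544
    Σ(broken) = 2881 kJ
  Bonds formed (products):
    C–H: 4 × 424 = 1696
    C=C: 1 × 595 = 595
    H–H: 1 × 425 = 425
    Σ(formed) = 2716 kJ
  ΔH_B = 2881 − 2716 = +165 kJ
ΔH_A − ΔH_B = −744 kJ, so reaction A has the more negative ΔH; |ΔH_A − ΔH_B| = 744 kJ.

Reaction A, by 744 kJ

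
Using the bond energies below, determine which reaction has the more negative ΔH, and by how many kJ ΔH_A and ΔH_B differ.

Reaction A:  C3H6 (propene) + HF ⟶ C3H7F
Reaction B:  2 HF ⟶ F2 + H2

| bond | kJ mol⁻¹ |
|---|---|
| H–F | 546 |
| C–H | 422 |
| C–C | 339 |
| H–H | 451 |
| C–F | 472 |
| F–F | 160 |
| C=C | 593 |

Reaction A:
  Bonds broken (reactants):
    C–C: 1 × 339 = 339
    C–H: 6 × 422 = 2532
    C=C: 1 × 593 = 593
    H–F: 1 × 546 = 546
    Σ(broken) = 4010 kJ
  Bonds formed (products):
    C–C: 2 × 339 = 678
    C–F: 1 × 472 = 472
    C–H: 7 × 422 = 2954
    Σ(formed) = 4104 kJ
  ΔH_A = 4010 − 4104 = −94 kJ
Reaction B:
  Bonds broken (reactants):
    H–F: 2 × 546 = 1092
    Σ(broken) = 1092 kJ
  Bonds formed (products):
    F–F: 1 × 160 = 160
    H–H: 1 × 451 = 451
    Σ(formed) = 611 kJ
  ΔH_B = 1092 − 611 = +481 kJ
ΔH_A − ΔH_B = −575 kJ, so reaction A has the more negative ΔH; |ΔH_A − ΔH_B| = 575 kJ.

Reaction A, by 575 kJ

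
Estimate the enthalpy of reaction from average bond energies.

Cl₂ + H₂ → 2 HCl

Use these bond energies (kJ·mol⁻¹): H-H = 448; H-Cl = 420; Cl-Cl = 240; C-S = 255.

Bonds broken (reactants):
  Cl-Cl: 1 × 240 = 240
  H-H: 1 × 448 = 448
  Σ(broken) = 688 kJ
Bonds formed (products):
  H-Cl: 2 × 420 = 840
  Σ(formed) = 840 kJ
ΔH = Σ(broken) − Σ(formed) = 688 − 840 = −152 kJ

ΔH ≈ −152 kJ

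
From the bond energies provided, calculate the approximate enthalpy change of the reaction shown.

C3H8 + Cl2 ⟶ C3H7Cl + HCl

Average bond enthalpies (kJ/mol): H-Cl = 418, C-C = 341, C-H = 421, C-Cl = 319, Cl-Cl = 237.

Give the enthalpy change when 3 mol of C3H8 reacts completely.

ΔH = −237 kJ

Bonds broken (reactants):
  C-C: 2 × 341 = 682
  C-H: 8 × 421 = 3368
  Cl-Cl: 1 × 237 = 237
  Σ(broken) = 4287 kJ
Bonds formed (products):
  C-C: 2 × 341 = 682
  C-Cl: 1 × 319 = 319
  C-H: 7 × 421 = 2947
  H-Cl: 1 × 418 = 418
  Σ(formed) = 4366 kJ
ΔH = Σ(broken) − Σ(formed) = 4287 − 4366 = −79 kJ
For 3× the reaction as written: 3 × (−79) = −237 kJ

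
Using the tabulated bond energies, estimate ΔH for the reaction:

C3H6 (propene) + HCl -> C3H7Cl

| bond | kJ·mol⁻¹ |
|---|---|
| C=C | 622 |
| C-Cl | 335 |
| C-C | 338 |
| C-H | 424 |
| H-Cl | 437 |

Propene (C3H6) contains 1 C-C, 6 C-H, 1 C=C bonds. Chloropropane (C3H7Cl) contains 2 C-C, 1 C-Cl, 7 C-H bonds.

Bonds broken (reactants):
  C-C: 1 × 338 = 338
  C-H: 6 × 424 = 2544
  C=C: 1 × 622 = 622
  H-Cl: 1 × 437 = 437
  Σ(broken) = 3941 kJ
Bonds formed (products):
  C-C: 2 × 338 = 676
  C-Cl: 1 × 335 = 335
  C-H: 7 × 424 = 2968
  Σ(formed) = 3979 kJ
ΔH = Σ(broken) − Σ(formed) = 3941 − 3979 = −38 kJ

ΔH ≈ −38 kJ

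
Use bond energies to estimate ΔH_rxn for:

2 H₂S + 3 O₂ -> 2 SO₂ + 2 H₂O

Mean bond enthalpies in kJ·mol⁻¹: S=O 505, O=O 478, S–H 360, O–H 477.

ΔH ≈ −1054 kJ

Bonds broken (reactants):
  O=O: 3 × 478 = 1434
  S–H: 4 × 360 = 1440
  Σ(broken) = 2874 kJ
Bonds formed (products):
  O–H: 4 × 477 = 1908
  S=O: 4 × 505 = 2020
  Σ(formed) = 3928 kJ
ΔH = Σ(broken) − Σ(formed) = 2874 − 3928 = −1054 kJ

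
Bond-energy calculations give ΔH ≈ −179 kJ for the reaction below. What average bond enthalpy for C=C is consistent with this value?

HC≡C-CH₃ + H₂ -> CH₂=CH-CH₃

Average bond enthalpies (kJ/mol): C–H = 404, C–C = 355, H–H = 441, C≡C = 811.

Let D be the C=C bond energy.
Σ(broken) = 1×811 + 1×355 + 4×404 + 1×441 = 3223
Σ(formed) = 1×355 + 6×404 + 1×D = 2779 + D
ΔH = Σ(broken) − Σ(formed) = (3223) − (2779 + D) = +444 − D
Setting this equal to −179 kJ gives D = 623 kJ/mol.

D(C=C) ≈ 623 kJ/mol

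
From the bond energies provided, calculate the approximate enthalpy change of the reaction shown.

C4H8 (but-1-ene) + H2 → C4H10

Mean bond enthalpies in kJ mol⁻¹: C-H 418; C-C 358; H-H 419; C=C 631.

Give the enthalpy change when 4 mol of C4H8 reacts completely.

Bonds broken (reactants):
  C-C: 2 × 358 = 716
  C-H: 8 × 418 = 3344
  C=C: 1 × 631 = 631
  H-H: 1 × 419 = 419
  Σ(broken) = 5110 kJ
Bonds formed (products):
  C-C: 3 × 358 = 1074
  C-H: 10 × 418 = 4180
  Σ(formed) = 5254 kJ
ΔH = Σ(broken) − Σ(formed) = 5110 − 5254 = −144 kJ
For 4× the reaction as written: 4 × (−144) = −576 kJ

ΔH = −576 kJ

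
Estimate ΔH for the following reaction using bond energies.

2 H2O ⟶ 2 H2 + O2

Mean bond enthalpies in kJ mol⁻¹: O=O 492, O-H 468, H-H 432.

Bonds broken (reactants):
  O-H: 4 × 468 = 1872
  Σ(broken) = 1872 kJ
Bonds formed (products):
  H-H: 2 × 432 = 864
  O=O: 1 × 492 = 492
  Σ(formed) = 1356 kJ
ΔH = Σ(broken) − Σ(formed) = 1872 − 1356 = +516 kJ

ΔH ≈ +516 kJ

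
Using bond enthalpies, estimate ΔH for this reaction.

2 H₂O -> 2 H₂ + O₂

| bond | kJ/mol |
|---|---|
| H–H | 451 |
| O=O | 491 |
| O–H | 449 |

ΔH ≈ +403 kJ

Bonds broken (reactants):
  O–H: 4 × 449 = 1796
  Σ(broken) = 1796 kJ
Bonds formed (products):
  H–H: 2 × 451 = 902
  O=O: 1 × 491 = 491
  Σ(formed) = 1393 kJ
ΔH = Σ(broken) − Σ(formed) = 1796 − 1393 = +403 kJ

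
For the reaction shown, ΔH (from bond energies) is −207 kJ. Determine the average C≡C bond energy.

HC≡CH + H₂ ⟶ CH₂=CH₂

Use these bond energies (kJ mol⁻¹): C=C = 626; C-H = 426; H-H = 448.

D(C≡C) ≈ 823 kJ/mol

Let D be the C≡C bond energy.
Σ(broken) = 1×D + 2×426 + 1×448 = 1300 + D
Σ(formed) = 4×426 + 1×626 = 2330
ΔH = Σ(broken) − Σ(formed) = (1300 + D) − (2330) = −1030 + D
Setting this equal to −207 kJ gives D = 823 kJ/mol.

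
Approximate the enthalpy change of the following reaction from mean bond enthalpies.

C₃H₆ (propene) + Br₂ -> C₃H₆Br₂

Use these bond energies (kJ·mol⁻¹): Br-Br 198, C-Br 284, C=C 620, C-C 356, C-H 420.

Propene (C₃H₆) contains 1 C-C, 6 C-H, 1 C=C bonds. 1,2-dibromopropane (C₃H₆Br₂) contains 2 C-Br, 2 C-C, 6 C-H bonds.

ΔH ≈ −106 kJ

Bonds broken (reactants):
  Br-Br: 1 × 198 = 198
  C-C: 1 × 356 = 356
  C-H: 6 × 420 = 2520
  C=C: 1 × 620 = 620
  Σ(broken) = 3694 kJ
Bonds formed (products):
  C-Br: 2 × 284 = 568
  C-C: 2 × 356 = 712
  C-H: 6 × 420 = 2520
  Σ(formed) = 3800 kJ
ΔH = Σ(broken) − Σ(formed) = 3694 − 3800 = −106 kJ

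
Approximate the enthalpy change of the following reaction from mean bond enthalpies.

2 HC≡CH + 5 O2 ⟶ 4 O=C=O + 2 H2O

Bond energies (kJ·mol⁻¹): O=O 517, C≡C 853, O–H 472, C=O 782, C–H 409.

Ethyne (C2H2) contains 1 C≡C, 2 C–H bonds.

ΔH ≈ −2217 kJ

Bonds broken (reactants):
  C≡C: 2 × 853 = 1706
  C–H: 4 × 409 = 1636
  O=O: 5 × 517 = 2585
  Σ(broken) = 5927 kJ
Bonds formed (products):
  C=O: 8 × 782 = 6256
  O–H: 4 × 472 = 1888
  Σ(formed) = 8144 kJ
ΔH = Σ(broken) − Σ(formed) = 5927 − 8144 = −2217 kJ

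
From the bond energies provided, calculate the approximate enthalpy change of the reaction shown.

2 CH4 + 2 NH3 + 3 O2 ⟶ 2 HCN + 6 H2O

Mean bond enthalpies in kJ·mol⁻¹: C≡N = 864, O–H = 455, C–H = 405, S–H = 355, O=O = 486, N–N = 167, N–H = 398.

ΔH ≈ −912 kJ

Bonds broken (reactants):
  C–H: 8 × 405 = 3240
  N–H: 6 × 398 = 2388
  O=O: 3 × 486 = 1458
  Σ(broken) = 7086 kJ
Bonds formed (products):
  C≡N: 2 × 864 = 1728
  C–H: 2 × 405 = 810
  O–H: 12 × 455 = 5460
  Σ(formed) = 7998 kJ
ΔH = Σ(broken) − Σ(formed) = 7086 − 7998 = −912 kJ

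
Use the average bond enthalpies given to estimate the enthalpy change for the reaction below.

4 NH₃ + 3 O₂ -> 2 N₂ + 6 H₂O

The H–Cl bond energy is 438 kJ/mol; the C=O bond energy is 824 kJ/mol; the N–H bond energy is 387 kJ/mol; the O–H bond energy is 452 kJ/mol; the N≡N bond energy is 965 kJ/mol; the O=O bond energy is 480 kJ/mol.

ΔH ≈ −1270 kJ

Bonds broken (reactants):
  N–H: 12 × 387 = 4644
  O=O: 3 × 480 = 1440
  Σ(broken) = 6084 kJ
Bonds formed (products):
  N≡N: 2 × 965 = 1930
  O–H: 12 × 452 = 5424
  Σ(formed) = 7354 kJ
ΔH = Σ(broken) − Σ(formed) = 6084 − 7354 = −1270 kJ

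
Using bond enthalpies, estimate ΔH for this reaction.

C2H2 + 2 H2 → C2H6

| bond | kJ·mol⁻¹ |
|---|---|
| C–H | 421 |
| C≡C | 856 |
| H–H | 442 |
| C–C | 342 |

ΔH ≈ −286 kJ

Bonds broken (reactants):
  C≡C: 1 × 856 = 856
  C–H: 2 × 421 = 842
  H–H: 2 × 442 = 884
  Σ(broken) = 2582 kJ
Bonds formed (products):
  C–C: 1 × 342 = 342
  C–H: 6 × 421 = 2526
  Σ(formed) = 2868 kJ
ΔH = Σ(broken) − Σ(formed) = 2582 − 2868 = −286 kJ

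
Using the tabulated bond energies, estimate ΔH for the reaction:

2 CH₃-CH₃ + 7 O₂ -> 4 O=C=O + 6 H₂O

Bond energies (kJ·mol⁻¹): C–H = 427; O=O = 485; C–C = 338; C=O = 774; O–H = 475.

ΔH ≈ −2697 kJ

Bonds broken (reactants):
  C–C: 2 × 338 = 676
  C–H: 12 × 427 = 5124
  O=O: 7 × 485 = 3395
  Σ(broken) = 9195 kJ
Bonds formed (products):
  C=O: 8 × 774 = 6192
  O–H: 12 × 475 = 5700
  Σ(formed) = 11892 kJ
ΔH = Σ(broken) − Σ(formed) = 9195 − 11892 = −2697 kJ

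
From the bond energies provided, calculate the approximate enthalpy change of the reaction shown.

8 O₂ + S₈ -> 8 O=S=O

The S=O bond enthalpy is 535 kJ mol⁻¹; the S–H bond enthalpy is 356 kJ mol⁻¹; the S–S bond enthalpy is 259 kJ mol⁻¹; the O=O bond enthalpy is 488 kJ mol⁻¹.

ΔH ≈ −2584 kJ

Bonds broken (reactants):
  O=O: 8 × 488 = 3904
  S–S: 8 × 259 = 2072
  Σ(broken) = 5976 kJ
Bonds formed (products):
  S=O: 16 × 535 = 8560
  Σ(formed) = 8560 kJ
ΔH = Σ(broken) − Σ(formed) = 5976 − 8560 = −2584 kJ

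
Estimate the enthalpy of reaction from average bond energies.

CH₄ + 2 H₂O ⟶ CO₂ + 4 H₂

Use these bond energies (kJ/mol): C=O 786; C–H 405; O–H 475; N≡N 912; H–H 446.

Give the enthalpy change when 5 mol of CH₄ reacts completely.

Bonds broken (reactants):
  C–H: 4 × 405 = 1620
  O–H: 4 × 475 = 1900
  Σ(broken) = 3520 kJ
Bonds formed (products):
  C=O: 2 × 786 = 1572
  H–H: 4 × 446 = 1784
  Σ(formed) = 3356 kJ
ΔH = Σ(broken) − Σ(formed) = 3520 − 3356 = +164 kJ
For 5× the reaction as written: 5 × (+164) = +820 kJ

ΔH = +820 kJ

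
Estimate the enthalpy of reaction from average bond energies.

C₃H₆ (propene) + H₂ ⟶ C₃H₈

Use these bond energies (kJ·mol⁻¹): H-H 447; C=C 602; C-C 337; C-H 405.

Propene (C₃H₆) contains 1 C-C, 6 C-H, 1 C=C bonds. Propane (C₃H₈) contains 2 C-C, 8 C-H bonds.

Bonds broken (reactants):
  C-C: 1 × 337 = 337
  C-H: 6 × 405 = 2430
  C=C: 1 × 602 = 602
  H-H: 1 × 447 = 447
  Σ(broken) = 3816 kJ
Bonds formed (products):
  C-C: 2 × 337 = 674
  C-H: 8 × 405 = 3240
  Σ(formed) = 3914 kJ
ΔH = Σ(broken) − Σ(formed) = 3816 − 3914 = −98 kJ

ΔH ≈ −98 kJ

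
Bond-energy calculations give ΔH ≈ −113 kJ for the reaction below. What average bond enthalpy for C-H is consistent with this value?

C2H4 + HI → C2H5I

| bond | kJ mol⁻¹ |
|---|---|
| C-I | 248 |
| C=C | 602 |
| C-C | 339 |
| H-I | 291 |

Let D be the C-H bond energy.
Σ(broken) = 4×D + 1×602 + 1×291 = 893 + 4D
Σ(formed) = 1×339 + 5×D + 1×248 = 587 + 5D
ΔH = Σ(broken) − Σ(formed) = (893 + 4D) − (587 + 5D) = +306 − D
Setting this equal to −113 kJ gives D = 419 kJ/mol.

D(C-H) ≈ 419 kJ/mol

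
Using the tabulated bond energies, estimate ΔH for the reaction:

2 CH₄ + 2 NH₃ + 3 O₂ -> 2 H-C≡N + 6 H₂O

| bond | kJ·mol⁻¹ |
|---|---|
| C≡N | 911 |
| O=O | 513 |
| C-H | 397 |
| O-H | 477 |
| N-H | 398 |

Bonds broken (reactants):
  C-H: 8 × 397 = 3176
  N-H: 6 × 398 = 2388
  O=O: 3 × 513 = 1539
  Σ(broken) = 7103 kJ
Bonds formed (products):
  C≡N: 2 × 911 = 1822
  C-H: 2 × 397 = 794
  O-H: 12 × 477 = 5724
  Σ(formed) = 8340 kJ
ΔH = Σ(broken) − Σ(formed) = 7103 − 8340 = −1237 kJ

ΔH ≈ −1237 kJ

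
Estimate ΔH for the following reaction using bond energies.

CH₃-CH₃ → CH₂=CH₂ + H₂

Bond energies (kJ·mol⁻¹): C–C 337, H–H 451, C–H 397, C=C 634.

ΔH ≈ +46 kJ

Bonds broken (reactants):
  C–C: 1 × 337 = 337
  C–H: 6 × 397 = 2382
  Σ(broken) = 2719 kJ
Bonds formed (products):
  C–H: 4 × 397 = 1588
  C=C: 1 × 634 = 634
  H–H: 1 × 451 = 451
  Σ(formed) = 2673 kJ
ΔH = Σ(broken) − Σ(formed) = 2719 − 2673 = +46 kJ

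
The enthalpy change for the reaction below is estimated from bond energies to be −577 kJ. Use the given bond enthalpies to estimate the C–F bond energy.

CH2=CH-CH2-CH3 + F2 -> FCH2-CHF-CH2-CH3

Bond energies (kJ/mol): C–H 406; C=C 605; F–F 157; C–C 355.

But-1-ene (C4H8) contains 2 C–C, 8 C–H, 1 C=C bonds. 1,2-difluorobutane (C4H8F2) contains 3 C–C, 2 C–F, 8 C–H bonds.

D(C–F) ≈ 492 kJ/mol

Let D be the C–F bond energy.
Σ(broken) = 2×355 + 8×406 + 1×605 + 1×157 = 4720
Σ(formed) = 3×355 + 2×D + 8×406 = 4313 + 2D
ΔH = Σ(broken) − Σ(formed) = (4720) − (4313 + 2D) = +407 − 2D
Setting this equal to −577 kJ gives 2D = 984, so D = 492 kJ/mol.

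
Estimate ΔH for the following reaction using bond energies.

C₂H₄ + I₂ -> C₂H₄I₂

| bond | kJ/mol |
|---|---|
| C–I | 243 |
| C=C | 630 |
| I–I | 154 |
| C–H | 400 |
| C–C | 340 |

ΔH ≈ −42 kJ

Bonds broken (reactants):
  C–H: 4 × 400 = 1600
  C=C: 1 × 630 = 630
  I–I: 1 × 154 = 154
  Σ(broken) = 2384 kJ
Bonds formed (products):
  C–C: 1 × 340 = 340
  C–H: 4 × 400 = 1600
  C–I: 2 × 243 = 486
  Σ(formed) = 2426 kJ
ΔH = Σ(broken) − Σ(formed) = 2384 − 2426 = −42 kJ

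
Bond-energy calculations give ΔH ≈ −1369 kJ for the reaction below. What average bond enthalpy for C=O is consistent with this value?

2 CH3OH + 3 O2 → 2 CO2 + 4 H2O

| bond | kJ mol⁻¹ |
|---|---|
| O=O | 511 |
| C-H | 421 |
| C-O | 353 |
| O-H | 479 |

D(C=O) ≈ 815 kJ/mol

Let D be the C=O bond energy.
Σ(broken) = 6×421 + 2×353 + 2×479 + 3×511 = 5723
Σ(formed) = 4×D + 8×479 = 3832 + 4D
ΔH = Σ(broken) − Σ(formed) = (5723) − (3832 + 4D) = +1891 − 4D
Setting this equal to −1369 kJ gives 4D = 3260, so D = 815 kJ/mol.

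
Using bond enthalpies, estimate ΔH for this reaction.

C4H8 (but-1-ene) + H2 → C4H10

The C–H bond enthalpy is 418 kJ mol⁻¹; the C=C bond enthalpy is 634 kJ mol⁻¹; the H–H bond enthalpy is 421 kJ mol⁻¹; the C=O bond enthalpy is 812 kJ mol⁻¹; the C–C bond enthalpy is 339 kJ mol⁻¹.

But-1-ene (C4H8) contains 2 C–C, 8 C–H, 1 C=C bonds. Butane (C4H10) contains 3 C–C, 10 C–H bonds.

ΔH ≈ −120 kJ

Bonds broken (reactants):
  C–C: 2 × 339 = 678
  C–H: 8 × 418 = 3344
  C=C: 1 × 634 = 634
  H–H: 1 × 421 = 421
  Σ(broken) = 5077 kJ
Bonds formed (products):
  C–C: 3 × 339 = 1017
  C–H: 10 × 418 = 4180
  Σ(formed) = 5197 kJ
ΔH = Σ(broken) − Σ(formed) = 5077 − 5197 = −120 kJ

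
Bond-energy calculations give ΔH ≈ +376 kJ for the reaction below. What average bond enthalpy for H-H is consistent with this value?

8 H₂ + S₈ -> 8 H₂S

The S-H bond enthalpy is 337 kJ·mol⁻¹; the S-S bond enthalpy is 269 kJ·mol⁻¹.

Let D be the H-H bond energy.
Σ(broken) = 8×D + 8×269 = 2152 + 8D
Σ(formed) = 16×337 = 5392
ΔH = Σ(broken) − Σ(formed) = (2152 + 8D) − (5392) = −3240 + 8D
Setting this equal to +376 kJ gives 8D = 3616, so D = 452 kJ/mol.

D(H-H) ≈ 452 kJ/mol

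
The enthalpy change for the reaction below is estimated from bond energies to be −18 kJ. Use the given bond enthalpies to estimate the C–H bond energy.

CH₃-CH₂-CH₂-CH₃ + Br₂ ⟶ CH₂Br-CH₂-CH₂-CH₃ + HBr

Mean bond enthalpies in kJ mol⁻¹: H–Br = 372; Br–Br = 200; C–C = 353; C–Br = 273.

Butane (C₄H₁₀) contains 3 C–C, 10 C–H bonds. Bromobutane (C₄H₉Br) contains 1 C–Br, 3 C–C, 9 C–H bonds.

D(C–H) ≈ 427 kJ/mol

Let D be the C–H bond energy.
Σ(broken) = 1×200 + 3×353 + 10×D = 1259 + 10D
Σ(formed) = 1×273 + 3×353 + 9×D + 1×372 = 1704 + 9D
ΔH = Σ(broken) − Σ(formed) = (1259 + 10D) − (1704 + 9D) = −445 + D
Setting this equal to −18 kJ gives D = 427 kJ/mol.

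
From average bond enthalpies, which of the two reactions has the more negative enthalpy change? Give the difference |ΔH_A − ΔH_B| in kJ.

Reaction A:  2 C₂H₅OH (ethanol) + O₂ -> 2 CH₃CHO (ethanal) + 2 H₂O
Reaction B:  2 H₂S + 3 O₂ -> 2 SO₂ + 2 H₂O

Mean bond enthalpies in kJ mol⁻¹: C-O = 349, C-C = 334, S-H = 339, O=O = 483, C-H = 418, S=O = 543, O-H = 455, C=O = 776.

Reaction A:
  Bonds broken (reactants):
    C-C: 2 × 334 = 668
    C-H: 10 × 418 = 4180
    C-O: 2 × 349 = 698
    O-H: 2 × 455 = 910
    O=O: 1 × 483 = 483
    Σ(broken) = 6939 kJ
  Bonds formed (products):
    C-C: 2 × 334 = 668
    C-H: 8 × 418 = 3344
    C=O: 2 × 776 = 1552
    O-H: 4 × 455 = 1820
    Σ(formed) = 7384 kJ
  ΔH_A = 6939 − 7384 = −445 kJ
Reaction B:
  Bonds broken (reactants):
    O=O: 3 × 483 = 1449
    S-H: 4 × 339 = 1356
    Σ(broken) = 2805 kJ
  Bonds formed (products):
    O-H: 4 × 455 = 1820
    S=O: 4 × 543 = 2172
    Σ(formed) = 3992 kJ
  ΔH_B = 2805 − 3992 = −1187 kJ
ΔH_A − ΔH_B = +742 kJ, so reaction B has the more negative ΔH; |ΔH_A − ΔH_B| = 742 kJ.

Reaction B, by 742 kJ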